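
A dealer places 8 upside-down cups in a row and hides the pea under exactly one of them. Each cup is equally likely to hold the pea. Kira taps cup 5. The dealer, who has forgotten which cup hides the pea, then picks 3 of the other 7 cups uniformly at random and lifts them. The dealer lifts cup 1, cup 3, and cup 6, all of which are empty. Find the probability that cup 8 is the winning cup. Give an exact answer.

Because the dealer chose which cups to lift without knowing where the pea is, the choice is independent of the prize location. Learning that none of the 3 opened cups holds the pea simply rules out those 3 locations and leaves the remaining 5 cups still equally likely by symmetry.
So P(the pea under cup 8) = 1/5.

1/5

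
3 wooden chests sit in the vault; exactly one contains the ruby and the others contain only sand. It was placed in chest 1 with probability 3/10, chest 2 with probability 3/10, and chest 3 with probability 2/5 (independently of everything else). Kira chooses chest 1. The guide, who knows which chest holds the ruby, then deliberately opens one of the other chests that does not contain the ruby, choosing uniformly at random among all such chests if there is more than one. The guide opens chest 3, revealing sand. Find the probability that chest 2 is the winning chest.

2/3

Condition on the true location of the ruby.
If it is in chest 1 (prior 3/10): the guide has 2 equally likely choices, so probability 1/2; weight (3/10)·(1/2) = 3/20.
If it is in chest 2 (prior 3/10): the guide has no choice, probability 1; weight (3/10)·1 = 3/10.
If it is in chest 3 (prior 2/5): the guide opened chest 3, so this case is ruled out; weight (2/5)·0 = 0.
The weights sum to 9/20.
So P(the ruby in chest 2 | the guide opened chest 3) = (3/10) / (9/20) = 2/3.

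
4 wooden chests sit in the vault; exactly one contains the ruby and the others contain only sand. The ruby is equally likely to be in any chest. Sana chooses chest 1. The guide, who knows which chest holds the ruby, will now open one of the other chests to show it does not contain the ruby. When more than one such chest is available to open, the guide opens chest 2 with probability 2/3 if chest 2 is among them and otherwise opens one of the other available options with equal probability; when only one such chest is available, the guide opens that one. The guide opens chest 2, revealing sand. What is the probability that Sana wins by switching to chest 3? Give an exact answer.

Condition on the true location of the ruby.
If it is in any of chests 1, 3, and 4 (prior 1/4 each): chest 2 is available, opened with probability 2/3; weight (1/4)·(2/3) = 1/6 each.
If it is in chest 2 (prior 1/4): the guide opened chest 2, so this case is ruled out; weight (1/4)·0 = 0.
The weights sum to 1/2.
So P(the ruby in chest 3 | the guide opened chest 2) = (1/6) / (1/2) = 1/3.

1/3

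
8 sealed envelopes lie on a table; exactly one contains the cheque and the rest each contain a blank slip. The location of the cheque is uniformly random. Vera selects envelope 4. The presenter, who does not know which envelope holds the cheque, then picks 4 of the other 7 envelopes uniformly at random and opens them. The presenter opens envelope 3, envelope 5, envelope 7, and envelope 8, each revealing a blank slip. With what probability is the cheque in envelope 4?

1/4

Because the presenter chose which envelopes to open without knowing where the cheque is, the choice is independent of the prize location. Learning that none of the 4 opened envelopes holds the cheque simply rules out those 4 locations and leaves the remaining 4 envelopes still equally likely by symmetry.
So P(the cheque in envelope 4) = 1/4.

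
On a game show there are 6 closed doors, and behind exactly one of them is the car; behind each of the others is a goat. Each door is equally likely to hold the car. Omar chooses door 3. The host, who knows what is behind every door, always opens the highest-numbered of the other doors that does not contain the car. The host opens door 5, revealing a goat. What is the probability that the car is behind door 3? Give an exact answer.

0

Consider each possible location of the car in turn.
If it is behind any of doors 1, 2, 3, and 4 (prior 1/6 each): the host would have opened door 6 instead, probability 0; weight (1/6)·0 = 0 each.
If it is behind door 5 (prior 1/6): the host opened door 5, so this case is ruled out; weight (1/6)·0 = 0.
If it is behind door 6 (prior 1/6): door 5 is the highest-numbered option available, probability 1; weight (1/6)·1 = 1/6.
The weights sum to 1/6.
So P(the car behind door 3 | the host opened door 5) = 0 / (1/6) = 0.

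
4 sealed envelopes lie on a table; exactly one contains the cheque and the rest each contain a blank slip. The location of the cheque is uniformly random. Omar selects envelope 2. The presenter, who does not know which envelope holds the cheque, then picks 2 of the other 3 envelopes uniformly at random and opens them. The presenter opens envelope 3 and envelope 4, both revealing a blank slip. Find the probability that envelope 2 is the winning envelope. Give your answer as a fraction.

Apply Bayes' rule, conditioning on where the cheque actually is.
If it is in either of envelopes 1 and 2 (prior 1/4 each): the presenter picks exactly this set with probability 1/3 regardless, and none is the prize; weight (1/4)·(1/3) = 1/12 each.
If it is in either of envelopes 3 and 4 (prior 1/4 each): that envelope was opened and seen not to hold the prize — ruled out; weight (1/4)·0 = 0 each.
The weights sum to 1/6.
So P(the cheque in envelope 2 | the presenter opened envelope 3 and envelope 4) = (1/12) / (1/6) = 1/2.

1/2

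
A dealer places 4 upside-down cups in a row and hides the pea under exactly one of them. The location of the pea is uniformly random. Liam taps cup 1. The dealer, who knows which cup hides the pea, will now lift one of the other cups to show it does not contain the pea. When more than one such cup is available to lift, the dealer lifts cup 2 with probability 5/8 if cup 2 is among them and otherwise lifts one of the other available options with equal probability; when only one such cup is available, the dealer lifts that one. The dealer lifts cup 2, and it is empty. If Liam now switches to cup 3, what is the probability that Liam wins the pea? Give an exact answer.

Apply Bayes' rule, conditioning on where the pea actually is.
If it is under any of cups 1, 3, and 4 (prior 1/4 each): cup 2 is available, opened with probability 5/8; weight (1/4)·(5/8) = 5/32 each.
If it is under cup 2 (prior 1/4): the dealer opened cup 2, so this case is ruled out; weight (1/4)·0 = 0.
The weights sum to 15/32.
So P(the pea under cup 3 | the dealer opened cup 2) = (5/32) / (15/32) = 1/3.

1/3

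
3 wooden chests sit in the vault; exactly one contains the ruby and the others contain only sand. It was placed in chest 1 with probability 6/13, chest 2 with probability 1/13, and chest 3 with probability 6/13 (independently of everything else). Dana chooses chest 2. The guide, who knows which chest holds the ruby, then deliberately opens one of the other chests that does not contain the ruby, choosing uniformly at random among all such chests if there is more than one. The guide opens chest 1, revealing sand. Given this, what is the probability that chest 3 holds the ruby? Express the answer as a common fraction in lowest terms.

Consider each possible location of the ruby in turn.
If it is in chest 1 (prior 6/13): the guide opened chest 1, so this case is ruled out; weight (6/13)·0 = 0.
If it is in chest 2 (prior 1/13): the guide has 2 equally likely choices, so probability 1/2; weight (1/13)·(1/2) = 1/26.
If it is in chest 3 (prior 6/13): the guide has no choice, probability 1; weight (6/13)·1 = 6/13.
The weights sum to 1/2.
So P(the ruby in chest 3 | the guide opened chest 1) = (6/13) / (1/2) = 12/13.

12/13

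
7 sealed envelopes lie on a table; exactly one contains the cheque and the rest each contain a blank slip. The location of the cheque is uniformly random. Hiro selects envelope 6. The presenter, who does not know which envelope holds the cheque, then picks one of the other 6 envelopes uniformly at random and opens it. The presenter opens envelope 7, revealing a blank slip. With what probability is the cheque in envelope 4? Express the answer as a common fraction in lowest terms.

1/6

Condition on the true location of the cheque.
If it is in any of envelopes 1, 2, 3, 4, 5, and 6 (prior 1/7 each): the presenter picks envelope 7 with probability 1/6 regardless, and it is not the prize; weight (1/7)·(1/6) = 1/42 each.
If it is in envelope 7 (prior 1/7): the presenter opened envelope 7, so this case is ruled out; weight (1/7)·0 = 0.
The weights sum to 1/7.
So P(the cheque in envelope 4 | the presenter opened envelope 7) = (1/42) / (1/7) = 1/6.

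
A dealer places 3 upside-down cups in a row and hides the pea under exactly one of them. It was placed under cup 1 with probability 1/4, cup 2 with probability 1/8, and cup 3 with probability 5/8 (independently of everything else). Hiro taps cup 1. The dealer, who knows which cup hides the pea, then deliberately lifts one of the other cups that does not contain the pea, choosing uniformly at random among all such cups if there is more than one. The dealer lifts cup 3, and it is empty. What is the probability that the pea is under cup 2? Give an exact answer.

Condition on the true location of the pea.
If it is under cup 1 (prior 1/4): the dealer has 2 equally likely choices, so probability 1/2; weight (1/4)·(1/2) = 1/8.
If it is under cup 2 (prior 1/8): the dealer has no choice, probability 1; weight (1/8)·1 = 1/8.
If it is under cup 3 (prior 5/8): the dealer opened cup 3, so this case is ruled out; weight (5/8)·0 = 0.
The weights sum to 1/4.
So P(the pea under cup 2 | the dealer opened cup 3) = (1/8) / (1/4) = 1/2.

1/2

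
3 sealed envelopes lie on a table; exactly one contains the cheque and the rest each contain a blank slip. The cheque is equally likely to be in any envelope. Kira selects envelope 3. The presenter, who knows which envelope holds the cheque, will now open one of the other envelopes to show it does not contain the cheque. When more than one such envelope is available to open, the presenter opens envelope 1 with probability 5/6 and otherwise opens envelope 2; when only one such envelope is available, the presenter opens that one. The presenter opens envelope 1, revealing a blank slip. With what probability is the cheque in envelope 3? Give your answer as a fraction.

5/11

Consider each possible location of the cheque in turn.
If it is in envelope 1 (prior 1/3): the presenter opened envelope 1, so this case is ruled out; weight (1/3)·0 = 0.
If it is in envelope 2 (prior 1/3): only envelope 1 is available, probability 1; weight (1/3)·1 = 1/3.
If it is in envelope 3 (prior 1/3): envelope 1 is available, opened with probability 5/6; weight (1/3)·(5/6) = 5/18.
The weights sum to 11/18.
So P(the cheque in envelope 3 | the presenter opened envelope 1) = (5/18) / (11/18) = 5/11.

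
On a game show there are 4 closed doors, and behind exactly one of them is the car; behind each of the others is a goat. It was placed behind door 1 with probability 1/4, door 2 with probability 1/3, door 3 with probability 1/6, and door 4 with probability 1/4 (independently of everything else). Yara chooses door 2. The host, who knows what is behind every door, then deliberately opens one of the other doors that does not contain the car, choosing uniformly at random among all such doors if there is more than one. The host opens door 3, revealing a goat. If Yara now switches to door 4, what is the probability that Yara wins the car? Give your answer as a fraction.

9/26

Apply Bayes' rule, conditioning on where the car actually is.
If it is behind either of doors 1 and 4 (prior 1/4 each): the host has 2 equally likely choices, so probability 1/2; weight (1/4)·(1/2) = 1/8 each.
If it is behind door 2 (prior 1/3): the host has 3 equally likely choices, so probability 1/3; weight (1/3)·(1/3) = 1/9.
If it is behind door 3 (prior 1/6): the host opened door 3, so this case is ruled out; weight (1/6)·0 = 0.
The weights sum to 13/36.
So P(the car behind door 4 | the host opened door 3) = (1/8) / (13/36) = 9/26.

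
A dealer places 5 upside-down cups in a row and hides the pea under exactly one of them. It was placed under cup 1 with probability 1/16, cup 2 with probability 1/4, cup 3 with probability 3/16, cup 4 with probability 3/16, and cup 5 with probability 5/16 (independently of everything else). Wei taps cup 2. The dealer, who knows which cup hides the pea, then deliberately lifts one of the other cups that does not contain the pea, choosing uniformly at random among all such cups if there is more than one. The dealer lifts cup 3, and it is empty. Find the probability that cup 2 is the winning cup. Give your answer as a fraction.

1/4

Consider each possible location of the pea in turn.
If it is under cup 1 (prior 1/16): the dealer has 3 equally likely choices, so probability 1/3; weight (1/16)·(1/3) = 1/48.
If it is under cup 2 (prior 1/4): the dealer has 4 equally likely choices, so probability 1/4; weight (1/4)·(1/4) = 1/16.
If it is under cup 3 (prior 3/16): the dealer opened cup 3, so this case is ruled out; weight (3/16)·0 = 0.
If it is under cup 4 (prior 3/16): the dealer has 3 equally likely choices, so probability 1/3; weight (3/16)·(1/3) = 1/16.
If it is under cup 5 (prior 5/16): the dealer has 3 equally likely choices, so probability 1/3; weight (5/16)·(1/3) = 5/48.
The weights sum to 1/4.
So P(the pea under cup 2 | the dealer opened cup 3) = (1/16) / (1/4) = 1/4.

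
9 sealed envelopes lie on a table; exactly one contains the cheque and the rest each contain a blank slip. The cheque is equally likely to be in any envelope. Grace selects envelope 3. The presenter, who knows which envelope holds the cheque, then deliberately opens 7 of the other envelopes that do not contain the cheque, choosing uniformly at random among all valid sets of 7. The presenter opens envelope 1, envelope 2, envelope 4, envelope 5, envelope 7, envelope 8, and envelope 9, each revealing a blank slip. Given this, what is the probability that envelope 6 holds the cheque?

Apply Bayes' rule, conditioning on where the cheque actually is.
If it is in any of envelopes 1, 2, 4, 5, 7, 8, and 9 (prior 1/9 each): that envelope was opened and seen not to hold the prize — ruled out; weight (1/9)·0 = 0 each.
If it is in envelope 3 (prior 1/9): the presenter has 8 equally likely choices, so probability 1/8; weight (1/9)·(1/8) = 1/72.
If it is in envelope 6 (prior 1/9): the presenter has no choice, probability 1; weight (1/9)·1 = 1/9.
The weights sum to 1/8.
So P(the cheque in envelope 6 | the presenter opened envelope 1, envelope 2, envelope 4, envelope 5, envelope 7, envelope 8, and envelope 9) = (1/9) / (1/8) = 8/9.

8/9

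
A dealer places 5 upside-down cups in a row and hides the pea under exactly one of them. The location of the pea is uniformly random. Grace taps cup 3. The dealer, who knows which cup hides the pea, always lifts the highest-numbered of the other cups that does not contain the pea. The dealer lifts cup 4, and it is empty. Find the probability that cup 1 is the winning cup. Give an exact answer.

0

Apply Bayes' rule, conditioning on where the pea actually is.
If it is under any of cups 1, 2, and 3 (prior 1/5 each): the dealer would have opened cup 5 instead, probability 0; weight (1/5)·0 = 0 each.
If it is under cup 4 (prior 1/5): the dealer opened cup 4, so this case is ruled out; weight (1/5)·0 = 0.
If it is under cup 5 (prior 1/5): cup 4 is the highest-numbered option available, probability 1; weight (1/5)·1 = 1/5.
The weights sum to 1/5.
So P(the pea under cup 1 | the dealer opened cup 4) = 0 / (1/5) = 0.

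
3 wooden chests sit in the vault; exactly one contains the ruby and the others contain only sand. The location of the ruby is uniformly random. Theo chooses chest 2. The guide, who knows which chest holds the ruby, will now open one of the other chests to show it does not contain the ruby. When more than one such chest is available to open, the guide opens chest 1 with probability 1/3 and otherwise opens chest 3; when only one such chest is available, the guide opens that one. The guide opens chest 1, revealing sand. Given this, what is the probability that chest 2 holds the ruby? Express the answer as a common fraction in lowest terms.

Consider each possible location of the ruby in turn.
If it is in chest 1 (prior 1/3): the guide opened chest 1, so this case is ruled out; weight (1/3)·0 = 0.
If it is in chest 2 (prior 1/3): chest 1 is available, opened with probability 1/3; weight (1/3)·(1/3) = 1/9.
If it is in chest 3 (prior 1/3): only chest 1 is available, probability 1; weight (1/3)·1 = 1/3.
The weights sum to 4/9.
So P(the ruby in chest 2 | the guide opened chest 1) = (1/9) / (4/9) = 1/4.

1/4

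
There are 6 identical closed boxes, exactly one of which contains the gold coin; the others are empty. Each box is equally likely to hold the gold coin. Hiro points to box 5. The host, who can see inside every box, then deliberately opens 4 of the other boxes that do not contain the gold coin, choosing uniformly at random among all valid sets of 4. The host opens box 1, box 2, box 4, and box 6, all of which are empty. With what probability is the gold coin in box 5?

Condition on the true location of the gold coin.
If it is in any of boxes 1, 2, 4, and 6 (prior 1/6 each): that box was opened and seen not to hold the prize — ruled out; weight (1/6)·0 = 0 each.
If it is in box 3 (prior 1/6): the host has no choice, probability 1; weight (1/6)·1 = 1/6.
If it is in box 5 (prior 1/6): the host has 5 equally likely choices, so probability 1/5; weight (1/6)·(1/5) = 1/30.
The weights sum to 1/5.
So P(the gold coin in box 5 | the host opened box 1, box 2, box 4, and box 6) = (1/30) / (1/5) = 1/6.

1/6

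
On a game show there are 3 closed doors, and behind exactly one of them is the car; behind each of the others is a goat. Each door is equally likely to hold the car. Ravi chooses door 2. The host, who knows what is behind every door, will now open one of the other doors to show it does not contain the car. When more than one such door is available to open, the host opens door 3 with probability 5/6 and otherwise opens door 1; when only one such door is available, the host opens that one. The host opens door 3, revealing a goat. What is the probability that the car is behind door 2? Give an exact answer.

Condition on the true location of the car.
If it is behind door 1 (prior 1/3): only door 3 is available, probability 1; weight (1/3)·1 = 1/3.
If it is behind door 2 (prior 1/3): door 3 is available, opened with probability 5/6; weight (1/3)·(5/6) = 5/18.
If it is behind door 3 (prior 1/3): the host opened door 3, so this case is ruled out; weight (1/3)·0 = 0.
The weights sum to 11/18.
So P(the car behind door 2 | the host opened door 3) = (5/18) / (11/18) = 5/11.

5/11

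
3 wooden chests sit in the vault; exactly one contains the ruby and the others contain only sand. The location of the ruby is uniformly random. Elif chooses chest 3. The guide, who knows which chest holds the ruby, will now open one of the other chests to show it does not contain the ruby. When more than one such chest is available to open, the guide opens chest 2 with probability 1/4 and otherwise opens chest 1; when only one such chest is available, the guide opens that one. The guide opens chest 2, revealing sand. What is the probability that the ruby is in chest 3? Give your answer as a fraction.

1/5

Condition on the true location of the ruby.
If it is in chest 1 (prior 1/3): only chest 2 is available, probability 1; weight (1/3)·1 = 1/3.
If it is in chest 2 (prior 1/3): the guide opened chest 2, so this case is ruled out; weight (1/3)·0 = 0.
If it is in chest 3 (prior 1/3): chest 2 is available, opened with probability 1/4; weight (1/3)·(1/4) = 1/12.
The weights sum to 5/12.
So P(the ruby in chest 3 | the guide opened chest 2) = (1/12) / (5/12) = 1/5.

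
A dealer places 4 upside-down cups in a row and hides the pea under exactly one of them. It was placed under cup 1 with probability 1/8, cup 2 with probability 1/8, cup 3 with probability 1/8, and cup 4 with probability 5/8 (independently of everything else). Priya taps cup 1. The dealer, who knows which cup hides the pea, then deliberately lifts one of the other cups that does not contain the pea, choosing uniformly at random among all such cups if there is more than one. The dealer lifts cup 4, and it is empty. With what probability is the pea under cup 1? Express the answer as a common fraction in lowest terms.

1/4

Consider each possible location of the pea in turn.
If it is under cup 1 (prior 1/8): the dealer has 3 equally likely choices, so probability 1/3; weight (1/8)·(1/3) = 1/24.
If it is under either of cups 2 and 3 (prior 1/8 each): the dealer has 2 equally likely choices, so probability 1/2; weight (1/8)·(1/2) = 1/16 each.
If it is under cup 4 (prior 5/8): the dealer opened cup 4, so this case is ruled out; weight (5/8)·0 = 0.
The weights sum to 1/6.
So P(the pea under cup 1 | the dealer opened cup 4) = (1/24) / (1/6) = 1/4.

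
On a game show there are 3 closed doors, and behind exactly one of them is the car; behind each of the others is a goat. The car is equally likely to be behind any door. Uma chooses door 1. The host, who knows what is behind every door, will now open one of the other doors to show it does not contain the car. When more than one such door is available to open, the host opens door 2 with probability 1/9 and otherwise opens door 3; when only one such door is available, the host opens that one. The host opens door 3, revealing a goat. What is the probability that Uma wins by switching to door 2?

9/17

Condition on the true location of the car.
If it is behind door 1 (prior 1/3): door 2 is available but not opened, probability 8/9; weight (1/3)·(8/9) = 8/27.
If it is behind door 2 (prior 1/3): only door 3 is available, probability 1; weight (1/3)·1 = 1/3.
If it is behind door 3 (prior 1/3): the host opened door 3, so this case is ruled out; weight (1/3)·0 = 0.
The weights sum to 17/27.
So P(the car behind door 2 | the host opened door 3) = (1/3) / (17/27) = 9/17.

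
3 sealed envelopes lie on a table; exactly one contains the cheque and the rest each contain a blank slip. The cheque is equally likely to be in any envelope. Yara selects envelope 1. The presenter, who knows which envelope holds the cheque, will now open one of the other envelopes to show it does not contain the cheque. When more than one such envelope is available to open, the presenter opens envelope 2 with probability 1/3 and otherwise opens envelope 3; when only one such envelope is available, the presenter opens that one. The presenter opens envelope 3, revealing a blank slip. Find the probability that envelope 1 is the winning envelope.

2/5

Condition on the true location of the cheque.
If it is in envelope 1 (prior 1/3): envelope 2 is available but not opened, probability 2/3; weight (1/3)·(2/3) = 2/9.
If it is in envelope 2 (prior 1/3): only envelope 3 is available, probability 1; weight (1/3)·1 = 1/3.
If it is in envelope 3 (prior 1/3): the presenter opened envelope 3, so this case is ruled out; weight (1/3)·0 = 0.
The weights sum to 5/9.
So P(the cheque in envelope 1 | the presenter opened envelope 3) = (2/9) / (5/9) = 2/5.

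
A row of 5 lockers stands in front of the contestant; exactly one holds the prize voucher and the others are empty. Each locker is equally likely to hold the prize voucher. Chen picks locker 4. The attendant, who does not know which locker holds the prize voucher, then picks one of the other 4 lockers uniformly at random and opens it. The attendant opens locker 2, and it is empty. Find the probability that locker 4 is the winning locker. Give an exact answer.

1/4

Consider each possible location of the prize voucher in turn.
If it is in any of lockers 1, 3, 4, and 5 (prior 1/5 each): the attendant picks locker 2 with probability 1/4 regardless, and it is not the prize; weight (1/5)·(1/4) = 1/20 each.
If it is in locker 2 (prior 1/5): the attendant opened locker 2, so this case is ruled out; weight (1/5)·0 = 0.
The weights sum to 1/5.
So P(the prize voucher in locker 4 | the attendant opened locker 2) = (1/20) / (1/5) = 1/4.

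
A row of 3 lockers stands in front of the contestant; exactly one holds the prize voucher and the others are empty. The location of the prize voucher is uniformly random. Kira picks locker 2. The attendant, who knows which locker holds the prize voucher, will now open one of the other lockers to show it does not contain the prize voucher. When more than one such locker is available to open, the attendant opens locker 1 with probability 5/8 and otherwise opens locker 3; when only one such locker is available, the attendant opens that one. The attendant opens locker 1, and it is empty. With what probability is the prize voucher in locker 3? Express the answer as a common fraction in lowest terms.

8/13

Condition on the true location of the prize voucher.
If it is in locker 1 (prior 1/3): the attendant opened locker 1, so this case is ruled out; weight (1/3)·0 = 0.
If it is in locker 2 (prior 1/3): locker 1 is available, opened with probability 5/8; weight (1/3)·(5/8) = 5/24.
If it is in locker 3 (prior 1/3): only locker 1 is available, probability 1; weight (1/3)·1 = 1/3.
The weights sum to 13/24.
So P(the prize voucher in locker 3 | the attendant opened locker 1) = (1/3) / (13/24) = 8/13.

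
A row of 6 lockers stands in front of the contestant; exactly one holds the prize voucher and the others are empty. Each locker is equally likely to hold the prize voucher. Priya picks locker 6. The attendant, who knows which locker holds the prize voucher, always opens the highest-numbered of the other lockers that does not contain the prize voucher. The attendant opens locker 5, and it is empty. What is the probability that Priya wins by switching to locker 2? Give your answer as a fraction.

1/5

Consider each possible location of the prize voucher in turn.
If it is in any of lockers 1, 2, 3, 4, and 6 (prior 1/6 each): locker 5 is the highest-numbered option available, probability 1; weight (1/6)·1 = 1/6 each.
If it is in locker 5 (prior 1/6): the attendant opened locker 5, so this case is ruled out; weight (1/6)·0 = 0.
The weights sum to 5/6.
So P(the prize voucher in locker 2 | the attendant opened locker 5) = (1/6) / (5/6) = 1/5.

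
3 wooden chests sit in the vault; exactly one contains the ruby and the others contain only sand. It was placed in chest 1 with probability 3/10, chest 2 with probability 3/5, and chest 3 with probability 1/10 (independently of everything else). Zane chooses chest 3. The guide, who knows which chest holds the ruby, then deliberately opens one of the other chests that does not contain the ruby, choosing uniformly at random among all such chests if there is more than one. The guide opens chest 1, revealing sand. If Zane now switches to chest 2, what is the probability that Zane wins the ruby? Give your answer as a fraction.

12/13

Consider each possible location of the ruby in turn.
If it is in chest 1 (prior 3/10): the guide opened chest 1, so this case is ruled out; weight (3/10)·0 = 0.
If it is in chest 2 (prior 3/5): the guide has no choice, probability 1; weight (3/5)·1 = 3/5.
If it is in chest 3 (prior 1/10): the guide has 2 equally likely choices, so probability 1/2; weight (1/10)·(1/2) = 1/20.
The weights sum to 13/20.
So P(the ruby in chest 2 | the guide opened chest 1) = (3/5) / (13/20) = 12/13.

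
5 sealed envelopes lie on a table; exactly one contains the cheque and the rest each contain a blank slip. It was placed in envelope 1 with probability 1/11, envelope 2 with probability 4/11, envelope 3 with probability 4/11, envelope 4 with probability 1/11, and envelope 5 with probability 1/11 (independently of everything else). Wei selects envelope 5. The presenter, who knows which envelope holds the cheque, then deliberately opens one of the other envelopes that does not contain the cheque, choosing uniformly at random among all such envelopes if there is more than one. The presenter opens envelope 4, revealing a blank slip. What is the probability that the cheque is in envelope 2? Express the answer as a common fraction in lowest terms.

16/39

Apply Bayes' rule, conditioning on where the cheque actually is.
If it is in envelope 1 (prior 1/11): the presenter has 3 equally likely choices, so probability 1/3; weight (1/11)·(1/3) = 1/33.
If it is in either of envelopes 2 and 3 (prior 4/11 each): the presenter has 3 equally likely choices, so probability 1/3; weight (4/11)·(1/3) = 4/33 each.
If it is in envelope 4 (prior 1/11): the presenter opened envelope 4, so this case is ruled out; weight (1/11)·0 = 0.
If it is in envelope 5 (prior 1/11): the presenter has 4 equally likely choices, so probability 1/4; weight (1/11)·(1/4) = 1/44.
The weights sum to 13/44.
So P(the cheque in envelope 2 | the presenter opened envelope 4) = (4/33) / (13/44) = 16/39.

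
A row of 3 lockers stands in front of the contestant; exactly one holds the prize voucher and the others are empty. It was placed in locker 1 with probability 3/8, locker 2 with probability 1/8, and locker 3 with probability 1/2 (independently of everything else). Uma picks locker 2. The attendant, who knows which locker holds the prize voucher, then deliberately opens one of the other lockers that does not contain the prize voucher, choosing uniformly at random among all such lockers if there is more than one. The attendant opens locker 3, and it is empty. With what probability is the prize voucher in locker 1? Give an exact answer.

Consider each possible location of the prize voucher in turn.
If it is in locker 1 (prior 3/8): the attendant has no choice, probability 1; weight (3/8)·1 = 3/8.
If it is in locker 2 (prior 1/8): the attendant has 2 equally likely choices, so probability 1/2; weight (1/8)·(1/2) = 1/16.
If it is in locker 3 (prior 1/2): the attendant opened locker 3, so this case is ruled out; weight (1/2)·0 = 0.
The weights sum to 7/16.
So P(the prize voucher in locker 1 | the attendant opened locker 3) = (3/8) / (7/16) = 6/7.

6/7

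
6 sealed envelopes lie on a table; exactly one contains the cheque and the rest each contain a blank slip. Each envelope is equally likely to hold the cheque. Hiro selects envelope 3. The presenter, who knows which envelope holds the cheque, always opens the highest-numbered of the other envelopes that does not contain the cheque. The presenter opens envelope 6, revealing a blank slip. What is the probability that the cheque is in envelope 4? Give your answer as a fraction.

Consider each possible location of the cheque in turn.
If it is in any of envelopes 1, 2, 3, 4, and 5 (prior 1/6 each): envelope 6 is the highest-numbered option available, probability 1; weight (1/6)·1 = 1/6 each.
If it is in envelope 6 (prior 1/6): the presenter opened envelope 6, so this case is ruled out; weight (1/6)·0 = 0.
The weights sum to 5/6.
So P(the cheque in envelope 4 | the presenter opened envelope 6) = (1/6) / (5/6) = 1/5.

1/5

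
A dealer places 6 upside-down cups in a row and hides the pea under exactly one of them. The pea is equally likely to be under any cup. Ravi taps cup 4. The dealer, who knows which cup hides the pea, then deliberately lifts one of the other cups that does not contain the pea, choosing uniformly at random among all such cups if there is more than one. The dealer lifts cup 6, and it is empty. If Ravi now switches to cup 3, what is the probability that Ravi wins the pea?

5/24

Consider each possible location of the pea in turn.
If it is under any of cups 1, 2, 3, and 5 (prior 1/6 each): the dealer has 4 equally likely choices, so probability 1/4; weight (1/6)·(1/4) = 1/24 each.
If it is under cup 4 (prior 1/6): the dealer has 5 equally likely choices, so probability 1/5; weight (1/6)·(1/5) = 1/30.
If it is under cup 6 (prior 1/6): the dealer opened cup 6, so this case is ruled out; weight (1/6)·0 = 0.
The weights sum to 1/5.
So P(the pea under cup 3 | the dealer opened cup 6) = (1/24) / (1/5) = 5/24.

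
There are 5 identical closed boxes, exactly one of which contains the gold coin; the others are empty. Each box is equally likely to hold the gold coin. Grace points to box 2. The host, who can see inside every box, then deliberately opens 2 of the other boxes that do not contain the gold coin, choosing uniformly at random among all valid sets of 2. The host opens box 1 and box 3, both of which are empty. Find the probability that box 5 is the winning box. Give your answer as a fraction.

2/5

Consider each possible location of the gold coin in turn.
If it is in either of boxes 1 and 3 (prior 1/5 each): that box was opened and seen not to hold the prize — ruled out; weight (1/5)·0 = 0 each.
If it is in box 2 (prior 1/5): the host has 6 equally likely choices, so probability 1/6; weight (1/5)·(1/6) = 1/30.
If it is in either of boxes 4 and 5 (prior 1/5 each): the host has 3 equally likely choices, so probability 1/3; weight (1/5)·(1/3) = 1/15 each.
The weights sum to 1/6.
So P(the gold coin in box 5 | the host opened box 1 and box 3) = (1/15) / (1/6) = 2/5.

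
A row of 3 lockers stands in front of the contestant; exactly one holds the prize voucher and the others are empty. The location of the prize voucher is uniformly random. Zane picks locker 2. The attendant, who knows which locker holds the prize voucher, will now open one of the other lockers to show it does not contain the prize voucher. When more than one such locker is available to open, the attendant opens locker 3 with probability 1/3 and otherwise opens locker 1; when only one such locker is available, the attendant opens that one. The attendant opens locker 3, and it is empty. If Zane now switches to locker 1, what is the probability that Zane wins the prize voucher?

3/4

Condition on the true location of the prize voucher.
If it is in locker 1 (prior 1/3): only locker 3 is available, probability 1; weight (1/3)·1 = 1/3.
If it is in locker 2 (prior 1/3): locker 3 is available, opened with probability 1/3; weight (1/3)·(1/3) = 1/9.
If it is in locker 3 (prior 1/3): the attendant opened locker 3, so this case is ruled out; weight (1/3)·0 = 0.
The weights sum to 4/9.
So P(the prize voucher in locker 1 | the attendant opened locker 3) = (1/3) / (4/9) = 3/4.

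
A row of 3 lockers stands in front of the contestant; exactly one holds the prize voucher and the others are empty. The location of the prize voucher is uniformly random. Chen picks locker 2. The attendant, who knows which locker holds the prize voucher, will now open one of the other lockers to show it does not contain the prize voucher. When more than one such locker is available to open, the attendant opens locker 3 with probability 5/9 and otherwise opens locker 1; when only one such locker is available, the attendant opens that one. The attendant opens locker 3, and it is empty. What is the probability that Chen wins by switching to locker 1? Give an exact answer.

9/14

Condition on the true location of the prize voucher.
If it is in locker 1 (prior 1/3): only locker 3 is available, probability 1; weight (1/3)·1 = 1/3.
If it is in locker 2 (prior 1/3): locker 3 is available, opened with probability 5/9; weight (1/3)·(5/9) = 5/27.
If it is in locker 3 (prior 1/3): the attendant opened locker 3, so this case is ruled out; weight (1/3)·0 = 0.
The weights sum to 14/27.
So P(the prize voucher in locker 1 | the attendant opened locker 3) = (1/3) / (14/27) = 9/14.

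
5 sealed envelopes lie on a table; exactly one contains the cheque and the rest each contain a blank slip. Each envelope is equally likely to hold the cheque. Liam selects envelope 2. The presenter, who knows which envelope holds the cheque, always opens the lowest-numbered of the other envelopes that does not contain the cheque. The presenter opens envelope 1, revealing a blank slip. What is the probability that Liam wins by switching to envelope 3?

Consider each possible location of the cheque in turn.
If it is in envelope 1 (prior 1/5): the presenter opened envelope 1, so this case is ruled out; weight (1/5)·0 = 0.
If it is in any of envelopes 2, 3, 4, and 5 (prior 1/5 each): envelope 1 is the lowest-numbered option available, probability 1; weight (1/5)·1 = 1/5 each.
The weights sum to 4/5.
So P(the cheque in envelope 3 | the presenter opened envelope 1) = (1/5) / (4/5) = 1/4.

1/4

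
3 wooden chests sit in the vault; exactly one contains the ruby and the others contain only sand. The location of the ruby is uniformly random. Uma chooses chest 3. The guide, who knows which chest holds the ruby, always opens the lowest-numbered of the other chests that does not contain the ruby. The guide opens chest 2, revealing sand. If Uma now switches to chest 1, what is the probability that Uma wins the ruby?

Consider each possible location of the ruby in turn.
If it is in chest 1 (prior 1/3): chest 2 is the lowest-numbered option available, probability 1; weight (1/3)·1 = 1/3.
If it is in chest 2 (prior 1/3): the guide opened chest 2, so this case is ruled out; weight (1/3)·0 = 0.
If it is in chest 3 (prior 1/3): the guide would have opened chest 1 instead, probability 0; weight (1/3)·0 = 0.
The weights sum to 1/3.
So P(the ruby in chest 1 | the guide opened chest 2) = (1/3) / (1/3) = 1.

1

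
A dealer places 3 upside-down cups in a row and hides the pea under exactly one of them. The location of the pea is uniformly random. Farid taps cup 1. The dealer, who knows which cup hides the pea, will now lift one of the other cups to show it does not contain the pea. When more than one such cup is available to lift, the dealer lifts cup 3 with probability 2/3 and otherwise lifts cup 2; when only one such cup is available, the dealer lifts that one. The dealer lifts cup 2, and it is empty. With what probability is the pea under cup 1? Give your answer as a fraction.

Consider each possible location of the pea in turn.
If it is under cup 1 (prior 1/3): cup 3 is available but not opened, probability 1/3; weight (1/3)·(1/3) = 1/9.
If it is under cup 2 (prior 1/3): the dealer opened cup 2, so this case is ruled out; weight (1/3)·0 = 0.
If it is under cup 3 (prior 1/3): only cup 2 is available, probability 1; weight (1/3)·1 = 1/3.
The weights sum to 4/9.
So P(the pea under cup 1 | the dealer opened cup 2) = (1/9) / (4/9) = 1/4.

1/4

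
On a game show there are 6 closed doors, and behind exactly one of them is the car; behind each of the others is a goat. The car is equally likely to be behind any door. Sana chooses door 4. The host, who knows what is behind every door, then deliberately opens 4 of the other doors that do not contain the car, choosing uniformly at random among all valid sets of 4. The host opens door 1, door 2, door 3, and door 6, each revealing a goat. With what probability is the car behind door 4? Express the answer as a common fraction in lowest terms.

1/6

Apply Bayes' rule, conditioning on where the car actually is.
If it is behind any of doors 1, 2, 3, and 6 (prior 1/6 each): that door was opened and seen not to hold the prize — ruled out; weight (1/6)·0 = 0 each.
If it is behind door 4 (prior 1/6): the host has 5 equally likely choices, so probability 1/5; weight (1/6)·(1/5) = 1/30.
If it is behind door 5 (prior 1/6): the host has no choice, probability 1; weight (1/6)·1 = 1/6.
The weights sum to 1/5.
So P(the car behind door 4 | the host opened door 1, door 2, door 3, and door 6) = (1/30) / (1/5) = 1/6.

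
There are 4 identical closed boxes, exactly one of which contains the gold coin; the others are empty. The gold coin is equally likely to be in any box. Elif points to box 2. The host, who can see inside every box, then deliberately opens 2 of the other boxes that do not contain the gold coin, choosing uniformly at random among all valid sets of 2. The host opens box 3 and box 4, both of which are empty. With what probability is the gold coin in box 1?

Condition on the true location of the gold coin.
If it is in box 1 (prior 1/4): the host has no choice, probability 1; weight (1/4)·1 = 1/4.
If it is in box 2 (prior 1/4): the host has 3 equally likely choices, so probability 1/3; weight (1/4)·(1/3) = 1/12.
If it is in either of boxes 3 and 4 (prior 1/4 each): that box was opened and seen not to hold the prize — ruled out; weight (1/4)·0 = 0 each.
The weights sum to 1/3.
So P(the gold coin in box 1 | the host opened box 3 and box 4) = (1/4) / (1/3) = 3/4.

3/4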